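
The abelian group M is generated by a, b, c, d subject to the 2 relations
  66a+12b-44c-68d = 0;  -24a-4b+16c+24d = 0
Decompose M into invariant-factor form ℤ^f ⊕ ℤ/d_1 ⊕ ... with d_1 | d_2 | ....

Answer: M ≅ ℤ^2 ⊕ ℤ/2 ⊕ ℤ/4

Derivation:
rank_ℚ(R)=2; free=4−2=2
SNF(R) diag = [2, 4] → torsion [2, 4]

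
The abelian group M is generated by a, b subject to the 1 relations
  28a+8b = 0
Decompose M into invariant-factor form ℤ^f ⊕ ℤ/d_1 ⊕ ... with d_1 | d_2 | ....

Answer: M ≅ ℤ^1 ⊕ ℤ/4

Derivation:
rank_ℚ(R)=1; free=2−1=1
SNF(R) diag = [4] → torsion [4]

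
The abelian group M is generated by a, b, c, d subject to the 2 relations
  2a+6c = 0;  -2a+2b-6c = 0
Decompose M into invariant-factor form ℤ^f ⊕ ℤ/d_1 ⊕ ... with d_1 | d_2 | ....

rank_ℚ(R)=2; free=4−2=2
SNF(R) diag = [2, 2] → torsion [2, 2]

Answer: M ≅ ℤ^2 ⊕ ℤ/2 ⊕ ℤ/2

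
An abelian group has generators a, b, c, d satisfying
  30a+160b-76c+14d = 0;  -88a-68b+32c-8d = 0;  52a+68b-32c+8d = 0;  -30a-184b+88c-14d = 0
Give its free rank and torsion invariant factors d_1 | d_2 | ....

Answer: M ≅ ℤ/2 ⊕ ℤ/4 ⊕ ℤ/12 ⊕ ℤ/36

Derivation:
rank_ℚ(R)=4; free=4−4=0
SNF(R) diag = [2, 4, 12, 36] → torsion [2, 4, 12, 36]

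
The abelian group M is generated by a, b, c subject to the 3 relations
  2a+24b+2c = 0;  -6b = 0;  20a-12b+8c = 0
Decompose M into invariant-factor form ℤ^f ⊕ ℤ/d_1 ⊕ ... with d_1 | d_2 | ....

rank_ℚ(R)=3; free=3−3=0
SNF(R) diag = [2, 6, 12] → torsion [2, 6, 12]

Answer: M ≅ ℤ/2 ⊕ ℤ/6 ⊕ ℤ/12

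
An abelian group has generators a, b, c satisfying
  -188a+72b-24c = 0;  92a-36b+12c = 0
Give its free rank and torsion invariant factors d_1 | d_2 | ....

Answer: M ≅ ℤ^1 ⊕ ℤ/4 ⊕ ℤ/12

Derivation:
rank_ℚ(R)=2; free=3−2=1
SNF(R) diag = [4, 12] → torsion [4, 12]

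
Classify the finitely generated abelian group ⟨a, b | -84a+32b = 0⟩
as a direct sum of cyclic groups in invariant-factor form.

Answer: M ≅ ℤ^1 ⊕ ℤ/4

Derivation:
rank_ℚ(R)=1; free=2−1=1
SNF(R) diag = [4] → torsion [4]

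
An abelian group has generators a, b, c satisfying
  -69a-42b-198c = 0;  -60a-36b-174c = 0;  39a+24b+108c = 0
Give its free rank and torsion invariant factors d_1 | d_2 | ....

Answer: M ≅ ℤ/3 ⊕ ℤ/6 ⊕ ℤ/6

Derivation:
rank_ℚ(R)=3; free=3−3=0
SNF(R) diag = [3, 6, 6] → torsion [3, 6, 6]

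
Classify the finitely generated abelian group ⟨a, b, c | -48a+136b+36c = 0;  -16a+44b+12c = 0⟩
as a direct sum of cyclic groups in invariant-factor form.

Answer: M ≅ ℤ^1 ⊕ ℤ/4 ⊕ ℤ/4

Derivation:
rank_ℚ(R)=2; free=3−2=1
SNF(R) diag = [4, 4] → torsion [4, 4]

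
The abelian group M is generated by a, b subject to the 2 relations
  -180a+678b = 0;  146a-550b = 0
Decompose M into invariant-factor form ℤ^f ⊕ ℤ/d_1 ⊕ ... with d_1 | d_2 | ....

Answer: M ≅ ℤ/2 ⊕ ℤ/6

Derivation:
rank_ℚ(R)=2; free=2−2=0
SNF(R) diag = [2, 6] → torsion [2, 6]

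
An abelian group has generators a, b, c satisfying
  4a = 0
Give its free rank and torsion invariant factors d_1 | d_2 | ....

Answer: M ≅ ℤ^2 ⊕ ℤ/4

Derivation:
rank_ℚ(R)=1; free=3−1=2
SNF(R) diag = [4] → torsion [4]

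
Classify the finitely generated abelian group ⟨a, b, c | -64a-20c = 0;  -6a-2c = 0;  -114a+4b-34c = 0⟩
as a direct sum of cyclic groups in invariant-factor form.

Answer: M ≅ ℤ/2 ⊕ ℤ/4 ⊕ ℤ/4

Derivation:
rank_ℚ(R)=3; free=3−3=0
SNF(R) diag = [2, 4, 4] → torsion [2, 4, 4]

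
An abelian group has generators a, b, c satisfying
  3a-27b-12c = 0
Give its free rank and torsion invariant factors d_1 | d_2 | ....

rank_ℚ(R)=1; free=3−1=2
SNF(R) diag = [3] → torsion [3]

Answer: M ≅ ℤ^2 ⊕ ℤ/3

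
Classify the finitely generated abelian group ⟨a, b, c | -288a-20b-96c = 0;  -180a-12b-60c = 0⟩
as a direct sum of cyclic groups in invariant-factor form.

Answer: M ≅ ℤ^1 ⊕ ℤ/4 ⊕ ℤ/12

Derivation:
rank_ℚ(R)=2; free=3−2=1
SNF(R) diag = [4, 12] → torsion [4, 12]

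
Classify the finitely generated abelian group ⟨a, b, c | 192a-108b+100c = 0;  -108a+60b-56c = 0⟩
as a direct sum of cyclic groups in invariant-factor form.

Answer: M ≅ ℤ^1 ⊕ ℤ/4 ⊕ ℤ/12

Derivation:
rank_ℚ(R)=2; free=3−2=1
SNF(R) diag = [4, 12] → torsion [4, 12]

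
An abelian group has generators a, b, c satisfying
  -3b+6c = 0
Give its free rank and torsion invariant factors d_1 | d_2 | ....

Answer: M ≅ ℤ^2 ⊕ ℤ/3

Derivation:
rank_ℚ(R)=1; free=3−1=2
SNF(R) diag = [3] → torsion [3]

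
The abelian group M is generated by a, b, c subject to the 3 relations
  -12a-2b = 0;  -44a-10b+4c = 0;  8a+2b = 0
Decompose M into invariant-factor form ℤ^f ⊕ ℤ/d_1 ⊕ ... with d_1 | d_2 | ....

rank_ℚ(R)=3; free=3−3=0
SNF(R) diag = [2, 4, 4] → torsion [2, 4, 4]

Answer: M ≅ ℤ/2 ⊕ ℤ/4 ⊕ ℤ/4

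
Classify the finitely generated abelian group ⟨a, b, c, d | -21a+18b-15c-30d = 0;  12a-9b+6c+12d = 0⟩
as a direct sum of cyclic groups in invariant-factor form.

rank_ℚ(R)=2; free=4−2=2
SNF(R) diag = [3, 9] → torsion [3, 9]

Answer: M ≅ ℤ^2 ⊕ ℤ/3 ⊕ ℤ/9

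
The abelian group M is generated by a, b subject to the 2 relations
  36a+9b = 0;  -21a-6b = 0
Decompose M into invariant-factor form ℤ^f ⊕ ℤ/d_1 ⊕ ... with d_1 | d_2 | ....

Answer: M ≅ ℤ/3 ⊕ ℤ/9

Derivation:
rank_ℚ(R)=2; free=2−2=0
SNF(R) diag = [3, 9] → torsion [3, 9]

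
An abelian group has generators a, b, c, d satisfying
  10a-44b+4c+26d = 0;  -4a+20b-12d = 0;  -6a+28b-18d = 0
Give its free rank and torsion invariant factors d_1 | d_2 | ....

rank_ℚ(R)=3; free=4−3=1
SNF(R) diag = [2, 4, 4] → torsion [2, 4, 4]

Answer: M ≅ ℤ^1 ⊕ ℤ/2 ⊕ ℤ/4 ⊕ ℤ/4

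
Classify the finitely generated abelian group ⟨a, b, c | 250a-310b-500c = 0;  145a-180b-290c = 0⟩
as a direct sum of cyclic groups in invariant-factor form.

rank_ℚ(R)=2; free=3−2=1
SNF(R) diag = [5, 10] → torsion [5, 10]

Answer: M ≅ ℤ^1 ⊕ ℤ/5 ⊕ ℤ/10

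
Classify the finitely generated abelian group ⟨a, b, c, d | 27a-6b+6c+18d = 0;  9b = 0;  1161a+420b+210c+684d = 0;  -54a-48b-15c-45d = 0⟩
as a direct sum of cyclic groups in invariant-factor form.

rank_ℚ(R)=4; free=4−4=0
SNF(R) diag = [3, 9, 27, 54] → torsion [3, 9, 27, 54]

Answer: M ≅ ℤ/3 ⊕ ℤ/9 ⊕ ℤ/27 ⊕ ℤ/54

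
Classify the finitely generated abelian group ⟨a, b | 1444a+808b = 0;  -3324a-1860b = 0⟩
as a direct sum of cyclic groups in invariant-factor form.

rank_ℚ(R)=2; free=2−2=0
SNF(R) diag = [4, 12] → torsion [4, 12]

Answer: M ≅ ℤ/4 ⊕ ℤ/12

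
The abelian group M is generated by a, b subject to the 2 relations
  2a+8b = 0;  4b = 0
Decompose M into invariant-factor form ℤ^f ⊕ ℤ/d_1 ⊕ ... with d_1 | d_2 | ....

Answer: M ≅ ℤ/2 ⊕ ℤ/4

Derivation:
rank_ℚ(R)=2; free=2−2=0
SNF(R) diag = [2, 4] → torsion [2, 4]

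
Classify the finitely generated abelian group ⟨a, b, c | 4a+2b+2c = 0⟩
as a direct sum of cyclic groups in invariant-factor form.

rank_ℚ(R)=1; free=3−1=2
SNF(R) diag = [2] → torsion [2]

Answer: M ≅ ℤ^2 ⊕ ℤ/2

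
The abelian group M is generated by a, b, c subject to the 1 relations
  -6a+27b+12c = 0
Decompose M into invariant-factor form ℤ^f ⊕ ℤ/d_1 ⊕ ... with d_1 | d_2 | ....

rank_ℚ(R)=1; free=3−1=2
SNF(R) diag = [3] → torsion [3]

Answer: M ≅ ℤ^2 ⊕ ℤ/3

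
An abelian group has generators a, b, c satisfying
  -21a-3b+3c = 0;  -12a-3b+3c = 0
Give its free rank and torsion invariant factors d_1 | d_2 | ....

Answer: M ≅ ℤ^1 ⊕ ℤ/3 ⊕ ℤ/9

Derivation:
rank_ℚ(R)=2; free=3−2=1
SNF(R) diag = [3, 9] → torsion [3, 9]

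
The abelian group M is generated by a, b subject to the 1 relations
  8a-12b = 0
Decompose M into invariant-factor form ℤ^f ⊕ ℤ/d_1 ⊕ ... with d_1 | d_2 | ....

rank_ℚ(R)=1; free=2−1=1
SNF(R) diag = [4] → torsion [4]

Answer: M ≅ ℤ^1 ⊕ ℤ/4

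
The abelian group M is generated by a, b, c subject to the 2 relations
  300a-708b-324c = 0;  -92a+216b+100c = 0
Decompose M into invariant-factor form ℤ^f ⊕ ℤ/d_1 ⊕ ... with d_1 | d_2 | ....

Answer: M ≅ ℤ^1 ⊕ ℤ/4 ⊕ ℤ/12

Derivation:
rank_ℚ(R)=2; free=3−2=1
SNF(R) diag = [4, 12] → torsion [4, 12]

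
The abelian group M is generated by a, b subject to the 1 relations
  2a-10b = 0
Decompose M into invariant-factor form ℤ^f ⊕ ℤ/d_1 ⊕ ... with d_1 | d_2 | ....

rank_ℚ(R)=1; free=2−1=1
SNF(R) diag = [2] → torsion [2]

Answer: M ≅ ℤ^1 ⊕ ℤ/2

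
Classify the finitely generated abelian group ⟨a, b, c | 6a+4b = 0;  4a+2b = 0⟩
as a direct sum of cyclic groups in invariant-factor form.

Answer: M ≅ ℤ^1 ⊕ ℤ/2 ⊕ ℤ/2

Derivation:
rank_ℚ(R)=2; free=3−2=1
SNF(R) diag = [2, 2] → torsion [2, 2]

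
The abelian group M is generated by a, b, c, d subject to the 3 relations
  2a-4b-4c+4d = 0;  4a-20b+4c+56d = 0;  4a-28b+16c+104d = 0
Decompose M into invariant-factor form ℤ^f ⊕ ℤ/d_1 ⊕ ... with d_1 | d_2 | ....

Answer: M ≅ ℤ^1 ⊕ ℤ/2 ⊕ ℤ/4 ⊕ ℤ/12

Derivation:
rank_ℚ(R)=3; free=4−3=1
SNF(R) diag = [2, 4, 12] → torsion [2, 4, 12]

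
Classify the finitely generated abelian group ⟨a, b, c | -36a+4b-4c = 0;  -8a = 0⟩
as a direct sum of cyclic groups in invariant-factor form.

Answer: M ≅ ℤ^1 ⊕ ℤ/4 ⊕ ℤ/8

Derivation:
rank_ℚ(R)=2; free=3−2=1
SNF(R) diag = [4, 8] → torsion [4, 8]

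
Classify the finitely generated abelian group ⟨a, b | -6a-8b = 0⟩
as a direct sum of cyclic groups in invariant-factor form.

rank_ℚ(R)=1; free=2−1=1
SNF(R) diag = [2] → torsion [2]

Answer: M ≅ ℤ^1 ⊕ ℤ/2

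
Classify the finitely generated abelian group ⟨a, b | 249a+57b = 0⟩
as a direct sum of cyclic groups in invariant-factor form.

Answer: M ≅ ℤ^1 ⊕ ℤ/3

Derivation:
rank_ℚ(R)=1; free=2−1=1
SNF(R) diag = [3] → torsion [3]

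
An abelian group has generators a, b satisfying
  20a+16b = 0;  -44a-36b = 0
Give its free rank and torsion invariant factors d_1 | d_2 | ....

rank_ℚ(R)=2; free=2−2=0
SNF(R) diag = [4, 4] → torsion [4, 4]

Answer: M ≅ ℤ/4 ⊕ ℤ/4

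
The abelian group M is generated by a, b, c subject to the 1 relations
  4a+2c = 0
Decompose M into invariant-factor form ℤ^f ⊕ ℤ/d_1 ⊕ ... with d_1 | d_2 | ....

rank_ℚ(R)=1; free=3−1=2
SNF(R) diag = [2] → torsion [2]

Answer: M ≅ ℤ^2 ⊕ ℤ/2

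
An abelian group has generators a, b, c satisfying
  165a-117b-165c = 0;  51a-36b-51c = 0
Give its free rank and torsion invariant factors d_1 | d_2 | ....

rank_ℚ(R)=2; free=3−2=1
SNF(R) diag = [3, 9] → torsion [3, 9]

Answer: M ≅ ℤ^1 ⊕ ℤ/3 ⊕ ℤ/9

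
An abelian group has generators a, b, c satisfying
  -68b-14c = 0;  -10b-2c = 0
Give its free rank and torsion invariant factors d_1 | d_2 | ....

rank_ℚ(R)=2; free=3−2=1
SNF(R) diag = [2, 2] → torsion [2, 2]

Answer: M ≅ ℤ^1 ⊕ ℤ/2 ⊕ ℤ/2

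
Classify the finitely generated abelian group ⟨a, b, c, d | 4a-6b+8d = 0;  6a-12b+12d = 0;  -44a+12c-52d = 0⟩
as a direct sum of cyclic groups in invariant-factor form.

rank_ℚ(R)=3; free=4−3=1
SNF(R) diag = [2, 6, 12] → torsion [2, 6, 12]

Answer: M ≅ ℤ^1 ⊕ ℤ/2 ⊕ ℤ/6 ⊕ ℤ/12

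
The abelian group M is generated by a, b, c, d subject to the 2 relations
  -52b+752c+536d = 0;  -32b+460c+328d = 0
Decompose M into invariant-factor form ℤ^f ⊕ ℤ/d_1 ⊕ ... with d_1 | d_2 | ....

rank_ℚ(R)=2; free=4−2=2
SNF(R) diag = [4, 12] → torsion [4, 12]

Answer: M ≅ ℤ^2 ⊕ ℤ/4 ⊕ ℤ/12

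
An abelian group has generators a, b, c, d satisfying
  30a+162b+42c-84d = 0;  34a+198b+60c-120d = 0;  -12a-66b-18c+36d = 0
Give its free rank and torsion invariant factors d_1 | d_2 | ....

rank_ℚ(R)=3; free=4−3=1
SNF(R) diag = [2, 6, 6] → torsion [2, 6, 6]

Answer: M ≅ ℤ^1 ⊕ ℤ/2 ⊕ ℤ/6 ⊕ ℤ/6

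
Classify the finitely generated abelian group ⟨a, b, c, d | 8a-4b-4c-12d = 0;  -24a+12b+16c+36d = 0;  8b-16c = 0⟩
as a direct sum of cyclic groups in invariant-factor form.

Answer: M ≅ ℤ^1 ⊕ ℤ/4 ⊕ ℤ/4 ⊕ ℤ/8

Derivation:
rank_ℚ(R)=3; free=4−3=1
SNF(R) diag = [4, 4, 8] → torsion [4, 4, 8]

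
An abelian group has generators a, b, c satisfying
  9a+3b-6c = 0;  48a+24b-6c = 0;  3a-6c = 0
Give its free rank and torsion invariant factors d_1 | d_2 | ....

rank_ℚ(R)=3; free=3−3=0
SNF(R) diag = [3, 3, 6] → torsion [3, 3, 6]

Answer: M ≅ ℤ/3 ⊕ ℤ/3 ⊕ ℤ/6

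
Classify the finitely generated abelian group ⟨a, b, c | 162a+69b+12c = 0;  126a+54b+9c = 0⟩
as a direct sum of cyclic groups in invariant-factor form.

rank_ℚ(R)=2; free=3−2=1
SNF(R) diag = [3, 9] → torsion [3, 9]

Answer: M ≅ ℤ^1 ⊕ ℤ/3 ⊕ ℤ/9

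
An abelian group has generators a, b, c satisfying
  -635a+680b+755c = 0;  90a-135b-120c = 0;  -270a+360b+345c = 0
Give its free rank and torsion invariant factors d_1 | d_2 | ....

rank_ℚ(R)=3; free=3−3=0
SNF(R) diag = [5, 15, 45] → torsion [5, 15, 45]

Answer: M ≅ ℤ/5 ⊕ ℤ/15 ⊕ ℤ/45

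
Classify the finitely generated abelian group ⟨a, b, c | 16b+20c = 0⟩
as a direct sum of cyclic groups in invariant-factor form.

Answer: M ≅ ℤ^2 ⊕ ℤ/4

Derivation:
rank_ℚ(R)=1; free=3−1=2
SNF(R) diag = [4] → torsion [4]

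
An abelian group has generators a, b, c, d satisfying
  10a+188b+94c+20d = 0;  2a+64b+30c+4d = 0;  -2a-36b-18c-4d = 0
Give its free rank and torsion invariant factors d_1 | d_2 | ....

rank_ℚ(R)=3; free=4−3=1
SNF(R) diag = [2, 4, 4] → torsion [2, 4, 4]

Answer: M ≅ ℤ^1 ⊕ ℤ/2 ⊕ ℤ/4 ⊕ ℤ/4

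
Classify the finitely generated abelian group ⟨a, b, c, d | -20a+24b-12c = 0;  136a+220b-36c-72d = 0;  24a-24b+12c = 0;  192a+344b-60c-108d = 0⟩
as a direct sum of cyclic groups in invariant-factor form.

rank_ℚ(R)=4; free=4−4=0
SNF(R) diag = [4, 4, 12, 36] → torsion [4, 4, 12, 36]

Answer: M ≅ ℤ/4 ⊕ ℤ/4 ⊕ ℤ/12 ⊕ ℤ/36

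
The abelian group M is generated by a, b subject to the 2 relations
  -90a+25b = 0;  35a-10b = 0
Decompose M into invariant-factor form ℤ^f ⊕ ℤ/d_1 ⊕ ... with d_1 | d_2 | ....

rank_ℚ(R)=2; free=2−2=0
SNF(R) diag = [5, 5] → torsion [5, 5]

Answer: M ≅ ℤ/5 ⊕ ℤ/5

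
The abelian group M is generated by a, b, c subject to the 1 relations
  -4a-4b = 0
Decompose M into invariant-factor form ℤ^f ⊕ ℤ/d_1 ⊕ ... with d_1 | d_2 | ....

Answer: M ≅ ℤ^2 ⊕ ℤ/4

Derivation:
rank_ℚ(R)=1; free=3−1=2
SNF(R) diag = [4] → torsion [4]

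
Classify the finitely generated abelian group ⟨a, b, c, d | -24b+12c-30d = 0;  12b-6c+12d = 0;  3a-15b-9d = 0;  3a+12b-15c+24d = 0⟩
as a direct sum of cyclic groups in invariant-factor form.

Answer: M ≅ ℤ/3 ⊕ ℤ/3 ⊕ ℤ/6 ⊕ ℤ/6

Derivation:
rank_ℚ(R)=4; free=4−4=0
SNF(R) diag = [3, 3, 6, 6] → torsion [3, 3, 6, 6]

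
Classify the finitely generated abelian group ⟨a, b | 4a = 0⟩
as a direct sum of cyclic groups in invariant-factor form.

rank_ℚ(R)=1; free=2−1=1
SNF(R) diag = [4] → torsion [4]

Answer: M ≅ ℤ^1 ⊕ ℤ/4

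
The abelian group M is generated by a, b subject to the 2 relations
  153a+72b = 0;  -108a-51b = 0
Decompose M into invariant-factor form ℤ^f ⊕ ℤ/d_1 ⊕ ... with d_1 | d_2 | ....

Answer: M ≅ ℤ/3 ⊕ ℤ/9

Derivation:
rank_ℚ(R)=2; free=2−2=0
SNF(R) diag = [3, 9] → torsion [3, 9]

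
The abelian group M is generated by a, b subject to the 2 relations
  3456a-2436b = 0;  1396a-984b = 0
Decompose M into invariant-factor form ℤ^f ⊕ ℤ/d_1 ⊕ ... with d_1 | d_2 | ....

rank_ℚ(R)=2; free=2−2=0
SNF(R) diag = [4, 12] → torsion [4, 12]

Answer: M ≅ ℤ/4 ⊕ ℤ/12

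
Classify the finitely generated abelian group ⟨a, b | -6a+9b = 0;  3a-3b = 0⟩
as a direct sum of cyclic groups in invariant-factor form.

Answer: M ≅ ℤ/3 ⊕ ℤ/3

Derivation:
rank_ℚ(R)=2; free=2−2=0
SNF(R) diag = [3, 3] → torsion [3, 3]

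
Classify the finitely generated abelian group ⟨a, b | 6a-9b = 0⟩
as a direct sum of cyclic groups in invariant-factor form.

rank_ℚ(R)=1; free=2−1=1
SNF(R) diag = [3] → torsion [3]

Answer: M ≅ ℤ^1 ⊕ ℤ/3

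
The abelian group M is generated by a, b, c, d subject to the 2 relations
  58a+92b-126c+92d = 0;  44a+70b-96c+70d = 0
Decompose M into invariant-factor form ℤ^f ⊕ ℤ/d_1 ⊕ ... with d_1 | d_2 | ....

rank_ℚ(R)=2; free=4−2=2
SNF(R) diag = [2, 6] → torsion [2, 6]

Answer: M ≅ ℤ^2 ⊕ ℤ/2 ⊕ ℤ/6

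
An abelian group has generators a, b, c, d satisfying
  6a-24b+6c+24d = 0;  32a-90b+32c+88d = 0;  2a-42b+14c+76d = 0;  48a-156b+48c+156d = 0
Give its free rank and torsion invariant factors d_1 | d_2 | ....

rank_ℚ(R)=4; free=4−4=0
SNF(R) diag = [2, 6, 12, 36] → torsion [2, 6, 12, 36]

Answer: M ≅ ℤ/2 ⊕ ℤ/6 ⊕ ℤ/12 ⊕ ℤ/36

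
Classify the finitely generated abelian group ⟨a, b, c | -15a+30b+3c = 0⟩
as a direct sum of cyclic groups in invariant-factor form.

rank_ℚ(R)=1; free=3−1=2
SNF(R) diag = [3] → torsion [3]

Answer: M ≅ ℤ^2 ⊕ ℤ/3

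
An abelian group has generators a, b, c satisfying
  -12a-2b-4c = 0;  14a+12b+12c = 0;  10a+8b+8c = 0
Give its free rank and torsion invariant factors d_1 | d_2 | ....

Answer: M ≅ ℤ/2 ⊕ ℤ/2 ⊕ ℤ/4

Derivation:
rank_ℚ(R)=3; free=3−3=0
SNF(R) diag = [2, 2, 4] → torsion [2, 2, 4]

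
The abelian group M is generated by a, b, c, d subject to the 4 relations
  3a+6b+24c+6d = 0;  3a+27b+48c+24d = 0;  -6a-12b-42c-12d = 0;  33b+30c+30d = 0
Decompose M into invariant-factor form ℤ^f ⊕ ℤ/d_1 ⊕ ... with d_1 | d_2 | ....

Answer: M ≅ ℤ/3 ⊕ ℤ/3 ⊕ ℤ/6 ⊕ ℤ/12

Derivation:
rank_ℚ(R)=4; free=4−4=0
SNF(R) diag = [3, 3, 6, 12] → torsion [3, 3, 6, 12]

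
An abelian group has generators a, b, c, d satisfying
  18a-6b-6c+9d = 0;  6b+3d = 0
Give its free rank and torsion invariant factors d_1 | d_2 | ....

rank_ℚ(R)=2; free=4−2=2
SNF(R) diag = [3, 6] → torsion [3, 6]

Answer: M ≅ ℤ^2 ⊕ ℤ/3 ⊕ ℤ/6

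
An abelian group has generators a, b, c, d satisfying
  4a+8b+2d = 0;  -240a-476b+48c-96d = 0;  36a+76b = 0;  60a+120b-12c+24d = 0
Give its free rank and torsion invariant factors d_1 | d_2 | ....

rank_ℚ(R)=4; free=4−4=0
SNF(R) diag = [2, 4, 12, 36] → torsion [2, 4, 12, 36]

Answer: M ≅ ℤ/2 ⊕ ℤ/4 ⊕ ℤ/12 ⊕ ℤ/36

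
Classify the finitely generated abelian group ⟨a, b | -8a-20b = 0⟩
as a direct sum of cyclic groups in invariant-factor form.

rank_ℚ(R)=1; free=2−1=1
SNF(R) diag = [4] → torsion [4]

Answer: M ≅ ℤ^1 ⊕ ℤ/4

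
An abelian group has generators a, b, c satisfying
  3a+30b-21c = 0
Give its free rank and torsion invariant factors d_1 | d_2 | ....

Answer: M ≅ ℤ^2 ⊕ ℤ/3

Derivation:
rank_ℚ(R)=1; free=3−1=2
SNF(R) diag = [3] → torsion [3]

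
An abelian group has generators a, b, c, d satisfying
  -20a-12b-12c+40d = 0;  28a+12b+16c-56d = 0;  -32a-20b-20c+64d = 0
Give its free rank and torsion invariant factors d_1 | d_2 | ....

rank_ℚ(R)=3; free=4−3=1
SNF(R) diag = [4, 4, 4] → torsion [4, 4, 4]

Answer: M ≅ ℤ^1 ⊕ ℤ/4 ⊕ ℤ/4 ⊕ ℤ/4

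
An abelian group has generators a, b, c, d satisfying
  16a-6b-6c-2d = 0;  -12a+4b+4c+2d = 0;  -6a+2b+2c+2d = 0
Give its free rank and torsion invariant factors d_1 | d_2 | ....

Answer: M ≅ ℤ^1 ⊕ ℤ/2 ⊕ ℤ/2 ⊕ ℤ/2

Derivation:
rank_ℚ(R)=3; free=4−3=1
SNF(R) diag = [2, 2, 2] → torsion [2, 2, 2]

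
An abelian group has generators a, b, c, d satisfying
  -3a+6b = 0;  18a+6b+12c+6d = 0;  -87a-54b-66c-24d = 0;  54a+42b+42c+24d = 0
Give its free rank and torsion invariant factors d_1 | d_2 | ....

rank_ℚ(R)=4; free=4−4=0
SNF(R) diag = [3, 6, 6, 6] → torsion [3, 6, 6, 6]

Answer: M ≅ ℤ/3 ⊕ ℤ/6 ⊕ ℤ/6 ⊕ ℤ/6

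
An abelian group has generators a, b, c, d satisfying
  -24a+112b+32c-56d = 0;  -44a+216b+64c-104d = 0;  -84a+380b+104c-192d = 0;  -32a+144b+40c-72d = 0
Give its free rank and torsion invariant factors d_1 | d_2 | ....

rank_ℚ(R)=4; free=4−4=0
SNF(R) diag = [4, 4, 8, 8] → torsion [4, 4, 8, 8]

Answer: M ≅ ℤ/4 ⊕ ℤ/4 ⊕ ℤ/8 ⊕ ℤ/8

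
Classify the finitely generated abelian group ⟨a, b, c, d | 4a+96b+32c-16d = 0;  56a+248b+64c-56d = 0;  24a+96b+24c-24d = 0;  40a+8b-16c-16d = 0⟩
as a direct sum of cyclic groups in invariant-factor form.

Answer: M ≅ ℤ/4 ⊕ ℤ/8 ⊕ ℤ/24 ⊕ ℤ/24

Derivation:
rank_ℚ(R)=4; free=4−4=0
SNF(R) diag = [4, 8, 24, 24] → torsion [4, 8, 24, 24]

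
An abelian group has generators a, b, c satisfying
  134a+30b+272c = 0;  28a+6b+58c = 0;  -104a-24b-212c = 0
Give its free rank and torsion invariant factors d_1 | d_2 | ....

Answer: M ≅ ℤ/2 ⊕ ℤ/6 ⊕ ℤ/12

Derivation:
rank_ℚ(R)=3; free=3−3=0
SNF(R) diag = [2, 6, 12] → torsion [2, 6, 12]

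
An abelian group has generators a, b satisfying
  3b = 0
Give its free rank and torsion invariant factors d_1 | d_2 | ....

rank_ℚ(R)=1; free=2−1=1
SNF(R) diag = [3] → torsion [3]

Answer: M ≅ ℤ^1 ⊕ ℤ/3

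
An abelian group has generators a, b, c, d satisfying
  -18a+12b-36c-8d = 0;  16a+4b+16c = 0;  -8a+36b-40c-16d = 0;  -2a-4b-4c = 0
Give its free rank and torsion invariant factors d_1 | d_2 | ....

rank_ℚ(R)=4; free=4−4=0
SNF(R) diag = [2, 4, 8, 8] → torsion [2, 4, 8, 8]

Answer: M ≅ ℤ/2 ⊕ ℤ/4 ⊕ ℤ/8 ⊕ ℤ/8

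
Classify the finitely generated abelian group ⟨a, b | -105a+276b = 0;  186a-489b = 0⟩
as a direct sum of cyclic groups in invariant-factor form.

Answer: M ≅ ℤ/3 ⊕ ℤ/3

Derivation:
rank_ℚ(R)=2; free=2−2=0
SNF(R) diag = [3, 3] → torsion [3, 3]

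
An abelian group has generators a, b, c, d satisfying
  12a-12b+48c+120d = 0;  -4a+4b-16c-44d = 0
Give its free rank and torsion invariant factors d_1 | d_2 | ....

rank_ℚ(R)=2; free=4−2=2
SNF(R) diag = [4, 12] → torsion [4, 12]

Answer: M ≅ ℤ^2 ⊕ ℤ/4 ⊕ ℤ/12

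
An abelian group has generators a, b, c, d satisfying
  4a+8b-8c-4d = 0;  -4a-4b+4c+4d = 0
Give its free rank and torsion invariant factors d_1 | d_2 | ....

Answer: M ≅ ℤ^2 ⊕ ℤ/4 ⊕ ℤ/4

Derivation:
rank_ℚ(R)=2; free=4−2=2
SNF(R) diag = [4, 4] → torsion [4, 4]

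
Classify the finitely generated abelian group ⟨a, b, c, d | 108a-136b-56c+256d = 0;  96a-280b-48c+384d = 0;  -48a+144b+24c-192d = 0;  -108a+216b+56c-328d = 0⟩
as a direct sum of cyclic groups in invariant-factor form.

Answer: M ≅ ℤ/4 ⊕ ℤ/8 ⊕ ℤ/24 ⊕ ℤ/72

Derivation:
rank_ℚ(R)=4; free=4−4=0
SNF(R) diag = [4, 8, 24, 72] → torsion [4, 8, 24, 72]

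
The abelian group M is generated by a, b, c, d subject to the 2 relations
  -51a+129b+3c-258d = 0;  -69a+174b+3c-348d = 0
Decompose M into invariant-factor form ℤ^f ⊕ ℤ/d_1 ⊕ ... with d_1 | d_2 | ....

rank_ℚ(R)=2; free=4−2=2
SNF(R) diag = [3, 9] → torsion [3, 9]

Answer: M ≅ ℤ^2 ⊕ ℤ/3 ⊕ ℤ/9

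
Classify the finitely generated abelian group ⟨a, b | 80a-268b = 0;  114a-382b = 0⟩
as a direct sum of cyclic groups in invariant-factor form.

Answer: M ≅ ℤ/2 ⊕ ℤ/4

Derivation:
rank_ℚ(R)=2; free=2−2=0
SNF(R) diag = [2, 4] → torsion [2, 4]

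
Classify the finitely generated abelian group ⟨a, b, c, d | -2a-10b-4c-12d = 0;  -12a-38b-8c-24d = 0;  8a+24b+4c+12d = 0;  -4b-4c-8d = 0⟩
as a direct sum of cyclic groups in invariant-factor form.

Answer: M ≅ ℤ/2 ⊕ ℤ/2 ⊕ ℤ/4 ⊕ ℤ/4

Derivation:
rank_ℚ(R)=4; free=4−4=0
SNF(R) diag = [2, 2, 4, 4] → torsion [2, 2, 4, 4]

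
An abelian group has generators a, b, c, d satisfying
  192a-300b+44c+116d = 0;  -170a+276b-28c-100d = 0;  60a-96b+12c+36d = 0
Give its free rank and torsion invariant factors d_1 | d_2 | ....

rank_ℚ(R)=3; free=4−3=1
SNF(R) diag = [2, 4, 12] → torsion [2, 4, 12]

Answer: M ≅ ℤ^1 ⊕ ℤ/2 ⊕ ℤ/4 ⊕ ℤ/12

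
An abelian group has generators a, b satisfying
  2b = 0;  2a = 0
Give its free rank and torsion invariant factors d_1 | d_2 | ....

rank_ℚ(R)=2; free=2−2=0
SNF(R) diag = [2, 2] → torsion [2, 2]

Answer: M ≅ ℤ/2 ⊕ ℤ/2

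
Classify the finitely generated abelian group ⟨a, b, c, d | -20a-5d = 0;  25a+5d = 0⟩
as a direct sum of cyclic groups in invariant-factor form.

Answer: M ≅ ℤ^2 ⊕ ℤ/5 ⊕ ℤ/5

Derivation:
rank_ℚ(R)=2; free=4−2=2
SNF(R) diag = [5, 5] → torsion [5, 5]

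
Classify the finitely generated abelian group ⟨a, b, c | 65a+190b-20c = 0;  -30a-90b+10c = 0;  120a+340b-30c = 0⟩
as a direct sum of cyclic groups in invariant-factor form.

Answer: M ≅ ℤ/5 ⊕ ℤ/10 ⊕ ℤ/10

Derivation:
rank_ℚ(R)=3; free=3−3=0
SNF(R) diag = [5, 10, 10] → torsion [5, 10, 10]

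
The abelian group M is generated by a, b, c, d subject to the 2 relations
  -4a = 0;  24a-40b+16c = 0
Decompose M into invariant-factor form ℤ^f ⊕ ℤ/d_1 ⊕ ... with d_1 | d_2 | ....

Answer: M ≅ ℤ^2 ⊕ ℤ/4 ⊕ ℤ/8

Derivation:
rank_ℚ(R)=2; free=4−2=2
SNF(R) diag = [4, 8] → torsion [4, 8]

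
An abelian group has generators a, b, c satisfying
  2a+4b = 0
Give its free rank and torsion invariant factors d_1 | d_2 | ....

Answer: M ≅ ℤ^2 ⊕ ℤ/2

Derivation:
rank_ℚ(R)=1; free=3−1=2
SNF(R) diag = [2] → torsion [2]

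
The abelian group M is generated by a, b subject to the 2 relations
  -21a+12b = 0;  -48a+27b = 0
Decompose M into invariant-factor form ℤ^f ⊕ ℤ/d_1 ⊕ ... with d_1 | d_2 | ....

rank_ℚ(R)=2; free=2−2=0
SNF(R) diag = [3, 3] → torsion [3, 3]

Answer: M ≅ ℤ/3 ⊕ ℤ/3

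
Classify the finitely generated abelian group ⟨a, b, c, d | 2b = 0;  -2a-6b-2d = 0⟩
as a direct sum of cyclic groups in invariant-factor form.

rank_ℚ(R)=2; free=4−2=2
SNF(R) diag = [2, 2] → torsion [2, 2]

Answer: M ≅ ℤ^2 ⊕ ℤ/2 ⊕ ℤ/2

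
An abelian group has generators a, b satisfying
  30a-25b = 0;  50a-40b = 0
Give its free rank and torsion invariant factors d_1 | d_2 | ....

rank_ℚ(R)=2; free=2−2=0
SNF(R) diag = [5, 10] → torsion [5, 10]

Answer: M ≅ ℤ/5 ⊕ ℤ/10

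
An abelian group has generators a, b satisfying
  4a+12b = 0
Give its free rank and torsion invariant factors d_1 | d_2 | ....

rank_ℚ(R)=1; free=2−1=1
SNF(R) diag = [4] → torsion [4]

Answer: M ≅ ℤ^1 ⊕ ℤ/4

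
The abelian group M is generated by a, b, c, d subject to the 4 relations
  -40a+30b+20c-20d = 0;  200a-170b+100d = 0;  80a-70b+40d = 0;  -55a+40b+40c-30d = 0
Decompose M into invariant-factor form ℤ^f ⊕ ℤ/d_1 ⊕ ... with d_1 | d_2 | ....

rank_ℚ(R)=4; free=4−4=0
SNF(R) diag = [5, 10, 20, 20] → torsion [5, 10, 20, 20]

Answer: M ≅ ℤ/5 ⊕ ℤ/10 ⊕ ℤ/20 ⊕ ℤ/20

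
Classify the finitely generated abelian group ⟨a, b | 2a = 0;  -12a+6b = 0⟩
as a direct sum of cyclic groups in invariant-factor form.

rank_ℚ(R)=2; free=2−2=0
SNF(R) diag = [2, 6] → torsion [2, 6]

Answer: M ≅ ℤ/2 ⊕ ℤ/6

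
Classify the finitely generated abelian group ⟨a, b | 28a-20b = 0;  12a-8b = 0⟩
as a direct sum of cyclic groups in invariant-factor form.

Answer: M ≅ ℤ/4 ⊕ ℤ/4

Derivation:
rank_ℚ(R)=2; free=2−2=0
SNF(R) diag = [4, 4] → torsion [4, 4]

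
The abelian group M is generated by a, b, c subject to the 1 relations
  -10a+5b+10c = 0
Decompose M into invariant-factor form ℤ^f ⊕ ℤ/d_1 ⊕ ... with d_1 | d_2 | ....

rank_ℚ(R)=1; free=3−1=2
SNF(R) diag = [5] → torsion [5]

Answer: M ≅ ℤ^2 ⊕ ℤ/5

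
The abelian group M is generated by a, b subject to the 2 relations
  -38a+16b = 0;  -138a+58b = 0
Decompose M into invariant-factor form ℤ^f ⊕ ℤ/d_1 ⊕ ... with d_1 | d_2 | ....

Answer: M ≅ ℤ/2 ⊕ ℤ/2

Derivation:
rank_ℚ(R)=2; free=2−2=0
SNF(R) diag = [2, 2] → torsion [2, 2]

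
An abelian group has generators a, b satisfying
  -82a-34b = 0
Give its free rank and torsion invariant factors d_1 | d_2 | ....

Answer: M ≅ ℤ^1 ⊕ ℤ/2

Derivation:
rank_ℚ(R)=1; free=2−1=1
SNF(R) diag = [2] → torsion [2]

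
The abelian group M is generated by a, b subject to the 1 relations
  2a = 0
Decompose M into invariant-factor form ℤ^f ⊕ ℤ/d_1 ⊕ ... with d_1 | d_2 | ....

rank_ℚ(R)=1; free=2−1=1
SNF(R) diag = [2] → torsion [2]

Answer: M ≅ ℤ^1 ⊕ ℤ/2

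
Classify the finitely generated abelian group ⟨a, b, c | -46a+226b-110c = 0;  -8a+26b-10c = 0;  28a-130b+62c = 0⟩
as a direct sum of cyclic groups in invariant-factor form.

rank_ℚ(R)=3; free=3−3=0
SNF(R) diag = [2, 6, 12] → torsion [2, 6, 12]

Answer: M ≅ ℤ/2 ⊕ ℤ/6 ⊕ ℤ/12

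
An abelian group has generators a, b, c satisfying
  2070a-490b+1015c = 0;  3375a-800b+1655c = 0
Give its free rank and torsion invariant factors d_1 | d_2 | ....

Answer: M ≅ ℤ^1 ⊕ ℤ/5 ⊕ ℤ/15

Derivation:
rank_ℚ(R)=2; free=3−2=1
SNF(R) diag = [5, 15] → torsion [5, 15]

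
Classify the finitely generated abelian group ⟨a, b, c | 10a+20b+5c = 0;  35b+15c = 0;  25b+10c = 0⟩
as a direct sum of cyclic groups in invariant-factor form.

Answer: M ≅ ℤ/5 ⊕ ℤ/5 ⊕ ℤ/10

Derivation:
rank_ℚ(R)=3; free=3−3=0
SNF(R) diag = [5, 5, 10] → torsion [5, 5, 10]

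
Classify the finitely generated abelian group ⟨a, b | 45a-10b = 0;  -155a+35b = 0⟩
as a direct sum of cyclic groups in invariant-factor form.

Answer: M ≅ ℤ/5 ⊕ ℤ/5

Derivation:
rank_ℚ(R)=2; free=2−2=0
SNF(R) diag = [5, 5] → torsion [5, 5]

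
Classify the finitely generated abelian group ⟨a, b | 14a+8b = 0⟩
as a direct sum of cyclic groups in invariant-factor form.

rank_ℚ(R)=1; free=2−1=1
SNF(R) diag = [2] → torsion [2]

Answer: M ≅ ℤ^1 ⊕ ℤ/2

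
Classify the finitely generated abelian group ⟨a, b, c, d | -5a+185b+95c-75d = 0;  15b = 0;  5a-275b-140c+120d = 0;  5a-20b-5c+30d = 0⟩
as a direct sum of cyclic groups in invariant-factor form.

rank_ℚ(R)=4; free=4−4=0
SNF(R) diag = [5, 15, 45, 45] → torsion [5, 15, 45, 45]

Answer: M ≅ ℤ/5 ⊕ ℤ/15 ⊕ ℤ/45 ⊕ ℤ/45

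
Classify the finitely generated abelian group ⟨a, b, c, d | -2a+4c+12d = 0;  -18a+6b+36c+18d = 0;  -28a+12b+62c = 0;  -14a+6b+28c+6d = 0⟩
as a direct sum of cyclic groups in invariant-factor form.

rank_ℚ(R)=4; free=4−4=0
SNF(R) diag = [2, 6, 6, 12] → torsion [2, 6, 6, 12]

Answer: M ≅ ℤ/2 ⊕ ℤ/6 ⊕ ℤ/6 ⊕ ℤ/12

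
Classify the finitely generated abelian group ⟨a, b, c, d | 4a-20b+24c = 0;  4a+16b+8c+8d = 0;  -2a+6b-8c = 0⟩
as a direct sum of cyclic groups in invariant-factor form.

rank_ℚ(R)=3; free=4−3=1
SNF(R) diag = [2, 4, 8] → torsion [2, 4, 8]

Answer: M ≅ ℤ^1 ⊕ ℤ/2 ⊕ ℤ/4 ⊕ ℤ/8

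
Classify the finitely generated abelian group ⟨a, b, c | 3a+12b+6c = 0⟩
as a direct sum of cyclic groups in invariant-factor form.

rank_ℚ(R)=1; free=3−1=2
SNF(R) diag = [3] → torsion [3]

Answer: M ≅ ℤ^2 ⊕ ℤ/3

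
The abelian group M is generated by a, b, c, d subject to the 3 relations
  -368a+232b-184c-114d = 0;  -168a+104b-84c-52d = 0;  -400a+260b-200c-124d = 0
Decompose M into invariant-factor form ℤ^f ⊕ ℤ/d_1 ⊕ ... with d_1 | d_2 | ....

Answer: M ≅ ℤ^1 ⊕ ℤ/2 ⊕ ℤ/4 ⊕ ℤ/4

Derivation:
rank_ℚ(R)=3; free=4−3=1
SNF(R) diag = [2, 4, 4] → torsion [2, 4, 4]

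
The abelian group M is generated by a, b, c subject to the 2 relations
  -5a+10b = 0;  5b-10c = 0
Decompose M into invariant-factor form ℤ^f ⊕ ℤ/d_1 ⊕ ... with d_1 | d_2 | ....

Answer: M ≅ ℤ^1 ⊕ ℤ/5 ⊕ ℤ/5

Derivation:
rank_ℚ(R)=2; free=3−2=1
SNF(R) diag = [5, 5] → torsion [5, 5]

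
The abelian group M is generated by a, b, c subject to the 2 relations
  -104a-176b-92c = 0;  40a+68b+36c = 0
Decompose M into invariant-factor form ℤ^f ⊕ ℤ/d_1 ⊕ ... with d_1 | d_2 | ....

Answer: M ≅ ℤ^1 ⊕ ℤ/4 ⊕ ℤ/4

Derivation:
rank_ℚ(R)=2; free=3−2=1
SNF(R) diag = [4, 4] → torsion [4, 4]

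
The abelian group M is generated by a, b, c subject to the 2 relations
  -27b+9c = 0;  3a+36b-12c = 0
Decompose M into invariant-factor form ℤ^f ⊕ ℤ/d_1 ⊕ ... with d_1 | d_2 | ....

Answer: M ≅ ℤ^1 ⊕ ℤ/3 ⊕ ℤ/9

Derivation:
rank_ℚ(R)=2; free=3−2=1
SNF(R) diag = [3, 9] → torsion [3, 9]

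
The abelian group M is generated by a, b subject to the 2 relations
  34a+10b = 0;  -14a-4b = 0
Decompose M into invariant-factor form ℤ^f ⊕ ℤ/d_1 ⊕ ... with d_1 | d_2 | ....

rank_ℚ(R)=2; free=2−2=0
SNF(R) diag = [2, 2] → torsion [2, 2]

Answer: M ≅ ℤ/2 ⊕ ℤ/2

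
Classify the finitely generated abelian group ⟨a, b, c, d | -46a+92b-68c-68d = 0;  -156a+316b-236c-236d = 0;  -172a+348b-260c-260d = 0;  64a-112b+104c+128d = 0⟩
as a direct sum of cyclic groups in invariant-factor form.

rank_ℚ(R)=4; free=4−4=0
SNF(R) diag = [2, 4, 8, 24] → torsion [2, 4, 8, 24]

Answer: M ≅ ℤ/2 ⊕ ℤ/4 ⊕ ℤ/8 ⊕ ℤ/24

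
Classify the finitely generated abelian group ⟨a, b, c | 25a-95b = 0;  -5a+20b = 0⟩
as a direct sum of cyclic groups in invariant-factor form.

rank_ℚ(R)=2; free=3−2=1
SNF(R) diag = [5, 5] → torsion [5, 5]

Answer: M ≅ ℤ^1 ⊕ ℤ/5 ⊕ ℤ/5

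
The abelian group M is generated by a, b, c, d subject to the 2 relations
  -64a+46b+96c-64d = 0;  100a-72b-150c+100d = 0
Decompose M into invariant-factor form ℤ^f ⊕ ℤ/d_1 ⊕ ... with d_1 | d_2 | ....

Answer: M ≅ ℤ^2 ⊕ ℤ/2 ⊕ ℤ/2

Derivation:
rank_ℚ(R)=2; free=4−2=2
SNF(R) diag = [2, 2] → torsion [2, 2]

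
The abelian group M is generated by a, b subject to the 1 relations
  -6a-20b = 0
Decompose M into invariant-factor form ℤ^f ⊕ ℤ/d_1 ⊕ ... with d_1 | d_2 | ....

rank_ℚ(R)=1; free=2−1=1
SNF(R) diag = [2] → torsion [2]

Answer: M ≅ ℤ^1 ⊕ ℤ/2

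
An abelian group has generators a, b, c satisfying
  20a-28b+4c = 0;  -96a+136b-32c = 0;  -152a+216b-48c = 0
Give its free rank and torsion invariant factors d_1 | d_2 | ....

rank_ℚ(R)=3; free=3−3=0
SNF(R) diag = [4, 8, 8] → torsion [4, 8, 8]

Answer: M ≅ ℤ/4 ⊕ ℤ/8 ⊕ ℤ/8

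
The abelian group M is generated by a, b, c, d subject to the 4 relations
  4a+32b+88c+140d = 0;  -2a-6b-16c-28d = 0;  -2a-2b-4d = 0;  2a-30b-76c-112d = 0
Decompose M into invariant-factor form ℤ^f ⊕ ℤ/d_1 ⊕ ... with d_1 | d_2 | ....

rank_ℚ(R)=4; free=4−4=0
SNF(R) diag = [2, 4, 4, 12] → torsion [2, 4, 4, 12]

Answer: M ≅ ℤ/2 ⊕ ℤ/4 ⊕ ℤ/4 ⊕ ℤ/12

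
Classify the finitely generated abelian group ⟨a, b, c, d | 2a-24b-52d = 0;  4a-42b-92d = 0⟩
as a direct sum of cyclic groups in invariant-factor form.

rank_ℚ(R)=2; free=4−2=2
SNF(R) diag = [2, 6] → torsion [2, 6]

Answer: M ≅ ℤ^2 ⊕ ℤ/2 ⊕ ℤ/6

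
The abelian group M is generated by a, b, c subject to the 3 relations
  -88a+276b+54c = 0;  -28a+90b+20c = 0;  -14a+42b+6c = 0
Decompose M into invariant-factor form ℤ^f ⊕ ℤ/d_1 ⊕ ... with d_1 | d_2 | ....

Answer: M ≅ ℤ/2 ⊕ ℤ/2 ⊕ ℤ/6

Derivation:
rank_ℚ(R)=3; free=3−3=0
SNF(R) diag = [2, 2, 6] → torsion [2, 2, 6]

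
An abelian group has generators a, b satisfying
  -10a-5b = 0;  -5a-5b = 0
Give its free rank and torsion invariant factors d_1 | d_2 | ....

Answer: M ≅ ℤ/5 ⊕ ℤ/5

Derivation:
rank_ℚ(R)=2; free=2−2=0
SNF(R) diag = [5, 5] → torsion [5, 5]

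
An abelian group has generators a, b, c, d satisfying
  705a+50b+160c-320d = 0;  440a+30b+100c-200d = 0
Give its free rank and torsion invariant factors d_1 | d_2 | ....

Answer: M ≅ ℤ^2 ⊕ ℤ/5 ⊕ ℤ/10

Derivation:
rank_ℚ(R)=2; free=4−2=2
SNF(R) diag = [5, 10] → torsion [5, 10]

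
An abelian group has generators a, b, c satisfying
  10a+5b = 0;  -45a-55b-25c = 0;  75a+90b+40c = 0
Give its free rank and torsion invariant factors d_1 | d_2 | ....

Answer: M ≅ ℤ/5 ⊕ ℤ/5 ⊕ ℤ/5

Derivation:
rank_ℚ(R)=3; free=3−3=0
SNF(R) diag = [5, 5, 5] → torsion [5, 5, 5]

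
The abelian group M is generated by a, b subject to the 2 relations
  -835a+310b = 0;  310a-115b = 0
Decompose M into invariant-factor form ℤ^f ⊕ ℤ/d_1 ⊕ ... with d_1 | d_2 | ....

rank_ℚ(R)=2; free=2−2=0
SNF(R) diag = [5, 15] → torsion [5, 15]

Answer: M ≅ ℤ/5 ⊕ ℤ/15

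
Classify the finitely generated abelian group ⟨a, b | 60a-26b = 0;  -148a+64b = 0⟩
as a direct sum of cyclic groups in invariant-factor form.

rank_ℚ(R)=2; free=2−2=0
SNF(R) diag = [2, 4] → torsion [2, 4]

Answer: M ≅ ℤ/2 ⊕ ℤ/4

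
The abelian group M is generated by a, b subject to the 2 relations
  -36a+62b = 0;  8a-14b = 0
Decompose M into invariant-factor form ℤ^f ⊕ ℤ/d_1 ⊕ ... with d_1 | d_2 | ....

Answer: M ≅ ℤ/2 ⊕ ℤ/4

Derivation:
rank_ℚ(R)=2; free=2−2=0
SNF(R) diag = [2, 4] → torsion [2, 4]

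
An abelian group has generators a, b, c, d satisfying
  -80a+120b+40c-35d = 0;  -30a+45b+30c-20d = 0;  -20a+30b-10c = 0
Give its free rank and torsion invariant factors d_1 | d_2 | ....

rank_ℚ(R)=3; free=4−3=1
SNF(R) diag = [5, 5, 10] → torsion [5, 5, 10]

Answer: M ≅ ℤ^1 ⊕ ℤ/5 ⊕ ℤ/5 ⊕ ℤ/10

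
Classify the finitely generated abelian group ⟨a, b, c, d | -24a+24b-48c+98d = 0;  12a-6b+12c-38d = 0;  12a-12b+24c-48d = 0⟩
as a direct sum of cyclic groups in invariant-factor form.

Answer: M ≅ ℤ^1 ⊕ ℤ/2 ⊕ ℤ/6 ⊕ ℤ/12

Derivation:
rank_ℚ(R)=3; free=4−3=1
SNF(R) diag = [2, 6, 12] → torsion [2, 6, 12]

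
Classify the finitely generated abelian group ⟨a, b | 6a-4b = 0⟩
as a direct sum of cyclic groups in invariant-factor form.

rank_ℚ(R)=1; free=2−1=1
SNF(R) diag = [2] → torsion [2]

Answer: M ≅ ℤ^1 ⊕ ℤ/2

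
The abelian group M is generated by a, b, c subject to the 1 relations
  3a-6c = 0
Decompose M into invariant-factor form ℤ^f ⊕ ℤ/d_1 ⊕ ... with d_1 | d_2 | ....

Answer: M ≅ ℤ^2 ⊕ ℤ/3

Derivation:
rank_ℚ(R)=1; free=3−1=2
SNF(R) diag = [3] → torsion [3]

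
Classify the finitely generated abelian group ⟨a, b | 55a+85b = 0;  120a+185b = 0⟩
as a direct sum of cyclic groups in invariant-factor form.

Answer: M ≅ ℤ/5 ⊕ ℤ/5

Derivation:
rank_ℚ(R)=2; free=2−2=0
SNF(R) diag = [5, 5] → torsion [5, 5]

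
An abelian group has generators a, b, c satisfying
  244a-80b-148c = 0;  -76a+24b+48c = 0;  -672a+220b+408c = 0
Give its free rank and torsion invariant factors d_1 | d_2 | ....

rank_ℚ(R)=3; free=3−3=0
SNF(R) diag = [4, 4, 4] → torsion [4, 4, 4]

Answer: M ≅ ℤ/4 ⊕ ℤ/4 ⊕ ℤ/4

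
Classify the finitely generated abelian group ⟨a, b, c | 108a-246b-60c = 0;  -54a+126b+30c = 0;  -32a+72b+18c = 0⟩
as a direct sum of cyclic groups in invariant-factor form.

Answer: M ≅ ℤ/2 ⊕ ℤ/6 ⊕ ℤ/6

Derivation:
rank_ℚ(R)=3; free=3−3=0
SNF(R) diag = [2, 6, 6] → torsion [2, 6, 6]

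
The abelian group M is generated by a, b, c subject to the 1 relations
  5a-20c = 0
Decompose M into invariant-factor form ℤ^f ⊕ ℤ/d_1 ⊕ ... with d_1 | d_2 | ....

rank_ℚ(R)=1; free=3−1=2
SNF(R) diag = [5] → torsion [5]

Answer: M ≅ ℤ^2 ⊕ ℤ/5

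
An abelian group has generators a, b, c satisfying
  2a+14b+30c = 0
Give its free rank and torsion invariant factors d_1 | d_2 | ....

Answer: M ≅ ℤ^2 ⊕ ℤ/2

Derivation:
rank_ℚ(R)=1; free=3−1=2
SNF(R) diag = [2] → torsion [2]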